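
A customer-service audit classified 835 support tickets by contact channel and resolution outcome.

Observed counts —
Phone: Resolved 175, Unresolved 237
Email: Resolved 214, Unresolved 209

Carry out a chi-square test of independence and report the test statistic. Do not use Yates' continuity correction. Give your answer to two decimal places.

Row totals: 412, 423. Column totals: 389, 446. Grand total N = 835.
Expected counts (row total × column total / N):
  Phone, Resolved: 412×389/835 = 191.938
  Phone, Unresolved: 412×446/835 = 220.062
  Email, Resolved: 423×389/835 = 197.062
  Email, Unresolved: 423×446/835 = 225.938
Contributions (O − E)²/E:
  (175 − 191.938)²/191.938 = 1.4947
  (237 − 220.062)²/220.062 = 1.3037
  (214 − 197.062)²/197.062 = 1.4559
  (209 − 225.938)²/225.938 = 1.2698
χ² = 1.4947 + 1.3037 + 1.4559 + 1.2698 = 5.52

5.52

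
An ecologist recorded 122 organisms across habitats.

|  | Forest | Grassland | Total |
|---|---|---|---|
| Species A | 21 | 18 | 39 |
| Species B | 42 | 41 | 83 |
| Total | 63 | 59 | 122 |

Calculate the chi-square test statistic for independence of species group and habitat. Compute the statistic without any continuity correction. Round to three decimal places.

0.112

Grand total N = 122.
Expected counts (row total × column total / N):
  Species A, Forest: 39×63/122 = 20.1393
  Species A, Grassland: 39×59/122 = 18.8607
  Species B, Forest: 83×63/122 = 42.8607
  Species B, Grassland: 83×59/122 = 40.1393
Contributions (O − E)²/E:
  (21 − 20.1393)²/20.1393 = 0.0368
  (18 − 18.8607)²/18.8607 = 0.0393
  (42 − 42.8607)²/42.8607 = 0.0173
  (41 − 40.1393)²/40.1393 = 0.0185
χ² = 0.0368 + 0.0393 + 0.0173 + 0.0185 = 0.112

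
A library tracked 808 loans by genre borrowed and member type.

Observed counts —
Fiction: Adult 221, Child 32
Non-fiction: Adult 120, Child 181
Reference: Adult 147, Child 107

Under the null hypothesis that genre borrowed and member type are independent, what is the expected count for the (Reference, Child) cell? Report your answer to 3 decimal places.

Row total (Reference) = 254; column total (Child) = 320; grand total N = 808.
Expected count = (row total × column total) / N = 254 × 320 / 808 = 100.594.

100.594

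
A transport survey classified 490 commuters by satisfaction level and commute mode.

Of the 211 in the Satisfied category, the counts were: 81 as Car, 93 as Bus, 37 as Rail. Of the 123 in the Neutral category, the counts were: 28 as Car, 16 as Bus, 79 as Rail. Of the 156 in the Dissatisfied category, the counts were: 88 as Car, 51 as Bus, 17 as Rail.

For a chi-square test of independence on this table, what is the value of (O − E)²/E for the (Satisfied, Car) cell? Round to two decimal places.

Row total (Satisfied) = 211; column total (Car) = 197; N = 490.
Expected count E = 211 × 197 / 490 = 84.8306.
Contribution = (O − E)²/E = (81 − 84.8306)² / 84.8306 = 0.17.

0.17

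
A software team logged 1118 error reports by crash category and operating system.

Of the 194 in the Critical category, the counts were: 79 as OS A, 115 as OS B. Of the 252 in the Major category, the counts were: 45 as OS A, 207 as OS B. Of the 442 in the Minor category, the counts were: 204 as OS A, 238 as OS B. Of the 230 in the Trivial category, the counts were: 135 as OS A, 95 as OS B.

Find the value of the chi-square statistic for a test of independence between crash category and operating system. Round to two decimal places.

Row totals: 194, 252, 442, 230. Column totals: 463, 655. Grand total N = 1118.
Expected counts (row total × column total / N):
  Critical, OS A: 194×463/1118 = 80.3417
  Critical, OS B: 194×655/1118 = 113.6583
  Major, OS A: 252×463/1118 = 104.3614
  Major, OS B: 252×655/1118 = 147.6386
  Minor, OS A: 442×463/1118 = 183.0465
  Minor, OS B: 442×655/1118 = 258.9535
  Trivial, OS A: 230×463/1118 = 95.2504
  Trivial, OS B: 230×655/1118 = 134.7496
Contributions (O − E)²/E:
  (79 − 80.3417)²/80.3417 = 0.0224
  (115 − 113.6583)²/113.6583 = 0.0158
  (45 − 104.3614)²/104.3614 = 33.7651
  (207 − 147.6386)²/147.6386 = 23.8676
  (204 − 183.0465)²/183.0465 = 2.3986
  (238 − 258.9535)²/258.9535 = 1.6955
  (135 − 95.2504)²/95.2504 = 16.5882
  (95 − 134.7496)²/134.7496 = 11.7257
χ² = 0.0224 + 0.0158 + 33.7651 + 23.8676 + 2.3986 + 1.6955 + 16.5882 + 11.7257 = 90.08

90.08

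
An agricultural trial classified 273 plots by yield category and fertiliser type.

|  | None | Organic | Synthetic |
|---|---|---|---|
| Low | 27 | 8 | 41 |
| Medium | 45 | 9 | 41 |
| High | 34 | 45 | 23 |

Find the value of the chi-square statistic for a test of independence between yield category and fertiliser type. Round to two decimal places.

47.67

Row totals: 76, 95, 102. Column totals: 106, 62, 105. Grand total N = 273.
Expected counts (row total × column total / N):
  Low, None: 76×106/273 = 29.509
  Low, Organic: 76×62/273 = 17.260
  Low, Synthetic: 76×105/273 = 29.231
  Medium, None: 95×106/273 = 36.886
  Medium, Organic: 95×62/273 = 21.575
  Medium, Synthetic: 95×105/273 = 36.538
  High, None: 102×106/273 = 39.604
  High, Organic: 102×62/273 = 23.165
  High, Synthetic: 102×105/273 = 39.231
Contributions (O − E)²/E:
  (27 − 29.509)²/29.509 = 0.2133
  (8 − 17.260)²/17.260 = 4.9680
  (41 − 29.231)²/29.231 = 4.7384
  (45 − 36.886)²/36.886 = 1.7849
  (9 − 21.575)²/21.575 = 7.3293
  (41 − 36.538)²/36.538 = 0.5449
  (34 − 39.604)²/39.604 = 0.7930
  (45 − 23.165)²/23.165 = 20.5814
  (23 − 39.231)²/39.231 = 6.7152
χ² = 0.2133 + 4.9680 + 4.7384 + 1.7849 + 7.3293 + 0.5449 + 0.7930 + 20.5814 + 6.7152 = 47.67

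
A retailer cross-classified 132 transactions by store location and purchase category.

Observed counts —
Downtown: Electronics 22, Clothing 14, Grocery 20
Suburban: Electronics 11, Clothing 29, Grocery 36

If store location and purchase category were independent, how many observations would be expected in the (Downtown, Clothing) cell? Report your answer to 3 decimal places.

Row total (Downtown) = 56; column total (Clothing) = 43; grand total N = 132.
Expected count = (row total × column total) / N = 56 × 43 / 132 = 18.242.

18.242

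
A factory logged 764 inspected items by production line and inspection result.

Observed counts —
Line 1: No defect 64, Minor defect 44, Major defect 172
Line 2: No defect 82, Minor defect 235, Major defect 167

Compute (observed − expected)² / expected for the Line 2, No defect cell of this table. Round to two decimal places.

1.19

Row total (Line 2) = 484; column total (No defect) = 146; N = 764.
Expected count E = 484 × 146 / 764 = 92.4921.
Contribution = (O − E)²/E = (82 − 92.4921)² / 92.4921 = 1.19.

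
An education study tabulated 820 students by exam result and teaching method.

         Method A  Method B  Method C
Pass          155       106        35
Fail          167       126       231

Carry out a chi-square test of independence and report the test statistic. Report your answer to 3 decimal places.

90.168

Row totals: 296, 524. Column totals: 322, 232, 266. Grand total N = 820.
Expected counts (row total × column total / N):
  Pass, Method A: 296×322/820 = 116.2341
  Pass, Method B: 296×232/820 = 83.7463
  Pass, Method C: 296×266/820 = 96.0195
  Fail, Method A: 524×322/820 = 205.7659
  Fail, Method B: 524×232/820 = 148.2537
  Fail, Method C: 524×266/820 = 169.9805
Contributions (O − E)²/E:
  (155 − 116.2341)²/116.2341 = 12.9290
  (106 − 83.7463)²/83.7463 = 5.9134
  (35 − 96.0195)²/96.0195 = 38.7773
  (167 − 205.7659)²/205.7659 = 7.3034
  (126 − 148.2537)²/148.2537 = 3.3404
  (231 − 169.9805)²/169.9805 = 21.9047
χ² = 12.9290 + 5.9134 + 38.7773 + 7.3034 + 3.3404 + 21.9047 = 90.168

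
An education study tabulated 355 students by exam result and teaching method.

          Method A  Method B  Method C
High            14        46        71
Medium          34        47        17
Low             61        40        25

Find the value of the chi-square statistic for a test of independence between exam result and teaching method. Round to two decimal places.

67.39

Row totals: 131, 98, 126. Column totals: 109, 133, 113. Grand total N = 355.
Expected counts (row total × column total / N):
  High, Method A: 131×109/355 = 40.223
  High, Method B: 131×133/355 = 49.079
  High, Method C: 131×113/355 = 41.699
  Medium, Method A: 98×109/355 = 30.090
  Medium, Method B: 98×133/355 = 36.715
  Medium, Method C: 98×113/355 = 31.194
  Low, Method A: 126×109/355 = 38.687
  Low, Method B: 126×133/355 = 47.206
  Low, Method C: 126×113/355 = 40.107
Contributions (O − E)²/E:
  (14 − 40.223)²/40.223 = 17.0958
  (46 − 49.079)²/49.079 = 0.1932
  (71 − 41.699)²/41.699 = 20.5892
  (34 − 30.090)²/30.090 = 0.5081
  (47 − 36.715)²/36.715 = 2.8811
  (17 − 31.194)²/31.194 = 6.4586
  (61 − 38.687)²/38.687 = 12.8692
  (40 − 47.206)²/47.206 = 1.1000
  (25 − 40.107)²/40.107 = 5.6903
χ² = 17.0958 + 0.1932 + 20.5892 + 0.5081 + 2.8811 + 6.4586 + 12.8692 + 1.1000 + 5.6903 = 67.39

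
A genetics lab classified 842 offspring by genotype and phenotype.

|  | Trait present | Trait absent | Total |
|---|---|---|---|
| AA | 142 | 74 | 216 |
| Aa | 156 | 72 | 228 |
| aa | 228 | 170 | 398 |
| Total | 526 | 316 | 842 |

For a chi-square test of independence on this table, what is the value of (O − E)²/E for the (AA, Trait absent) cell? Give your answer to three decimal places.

0.616

Row total (AA) = 216; column total (Trait absent) = 316; N = 842.
Expected count E = 216 × 316 / 842 = 81.0641.
Contribution = (O − E)²/E = (74 − 81.0641)² / 81.0641 = 0.616.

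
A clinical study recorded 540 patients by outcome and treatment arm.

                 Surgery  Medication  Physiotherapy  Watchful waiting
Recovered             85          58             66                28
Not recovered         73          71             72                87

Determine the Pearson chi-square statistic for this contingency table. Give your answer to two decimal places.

Row totals: 237, 303. Column totals: 158, 129, 138, 115. Grand total N = 540.
Expected counts (row total × column total / N):
  Recovered, Surgery: 237×158/540 = 69.344
  Recovered, Medication: 237×129/540 = 56.617
  Recovered, Physiotherapy: 237×138/540 = 60.567
  Recovered, Watchful waiting: 237×115/540 = 50.472
  Not recovered, Surgery: 303×158/540 = 88.656
  Not recovered, Medication: 303×129/540 = 72.383
  Not recovered, Physiotherapy: 303×138/540 = 77.433
  Not recovered, Watchful waiting: 303×115/540 = 64.528
Contributions (O − E)²/E:
  (85 − 69.344)²/69.344 = 3.5347
  (58 − 56.617)²/56.617 = 0.0338
  (66 − 60.567)²/60.567 = 0.4874
  (28 − 50.472)²/50.472 = 10.0054
  (73 − 88.656)²/88.656 = 2.7647
  (71 − 72.383)²/72.383 = 0.0264
  (72 − 77.433)²/77.433 = 0.3812
  (87 − 64.528)²/64.528 = 7.8259
χ² = 3.5347 + 0.0338 + 0.4874 + 10.0054 + 2.7647 + 0.0264 + 0.3812 + 7.8259 = 25.06

25.06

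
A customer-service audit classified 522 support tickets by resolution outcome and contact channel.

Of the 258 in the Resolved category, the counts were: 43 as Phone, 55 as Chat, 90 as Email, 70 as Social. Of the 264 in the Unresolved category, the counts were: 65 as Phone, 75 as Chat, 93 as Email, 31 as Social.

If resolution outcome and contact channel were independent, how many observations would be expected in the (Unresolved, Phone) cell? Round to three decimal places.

Row total (Unresolved) = 264; column total (Phone) = 108; grand total N = 522.
Expected count = (row total × column total) / N = 264 × 108 / 522 = 54.621.

54.621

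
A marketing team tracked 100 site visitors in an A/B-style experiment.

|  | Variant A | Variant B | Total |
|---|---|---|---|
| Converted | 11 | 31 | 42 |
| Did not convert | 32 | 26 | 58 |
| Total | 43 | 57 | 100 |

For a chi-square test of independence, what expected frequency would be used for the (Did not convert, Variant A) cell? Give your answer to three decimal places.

Row total (Did not convert) = 58; column total (Variant A) = 43; grand total N = 100.
Expected count = (row total × column total) / N = 58 × 43 / 100 = 24.940.

24.940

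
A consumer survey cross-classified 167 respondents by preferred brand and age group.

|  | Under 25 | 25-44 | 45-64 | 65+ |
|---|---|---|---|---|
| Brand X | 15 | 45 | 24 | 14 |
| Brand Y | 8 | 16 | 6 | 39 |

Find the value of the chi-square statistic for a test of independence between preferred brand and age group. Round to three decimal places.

34.515

Row totals: 98, 69. Column totals: 23, 61, 30, 53. Grand total N = 167.
Expected counts (row total × column total / N):
  Brand X, Under 25: 98×23/167 = 13.4970
  Brand X, 25-44: 98×61/167 = 35.7964
  Brand X, 45-64: 98×30/167 = 17.6048
  Brand X, 65+: 98×53/167 = 31.1018
  Brand Y, Under 25: 69×23/167 = 9.5030
  Brand Y, 25-44: 69×61/167 = 25.2036
  Brand Y, 45-64: 69×30/167 = 12.3952
  Brand Y, 65+: 69×53/167 = 21.8982
Contributions (O − E)²/E:
  (15 − 13.4970)²/13.4970 = 0.1674
  (45 − 35.7964)²/35.7964 = 2.3663
  (24 − 17.6048)²/17.6048 = 2.3231
  (14 − 31.1018)²/31.1018 = 9.4037
  (8 − 9.5030)²/9.5030 = 0.2377
  (16 − 25.2036)²/25.2036 = 3.3609
  (6 − 12.3952)²/12.3952 = 3.2996
  (39 − 21.8982)²/21.8982 = 13.3560
χ² = 0.1674 + 2.3663 + 2.3231 + 9.4037 + 0.2377 + 3.3609 + 3.2996 + 13.3560 = 34.515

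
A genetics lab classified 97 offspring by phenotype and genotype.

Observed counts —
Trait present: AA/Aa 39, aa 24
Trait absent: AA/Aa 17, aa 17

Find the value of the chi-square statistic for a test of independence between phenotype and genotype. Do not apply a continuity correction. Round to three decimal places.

Row totals: 63, 34. Column totals: 56, 41. Grand total N = 97.
Expected counts (row total × column total / N):
  Trait present, AA/Aa: 63×56/97 = 36.3711
  Trait present, aa: 63×41/97 = 26.6289
  Trait absent, AA/Aa: 34×56/97 = 19.6289
  Trait absent, aa: 34×41/97 = 14.3711
Contributions (O − E)²/E:
  (39 − 36.3711)²/36.3711 = 0.1900
  (24 − 26.6289)²/26.6289 = 0.2595
  (17 − 19.6289)²/19.6289 = 0.3521
  (17 − 14.3711)²/14.3711 = 0.4809
χ² = 0.1900 + 0.2595 + 0.3521 + 0.4809 = 1.283

1.283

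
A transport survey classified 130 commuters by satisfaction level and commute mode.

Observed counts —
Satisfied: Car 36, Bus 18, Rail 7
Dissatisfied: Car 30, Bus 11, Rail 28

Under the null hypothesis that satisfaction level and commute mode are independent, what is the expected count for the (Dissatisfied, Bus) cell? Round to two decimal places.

Row total (Dissatisfied) = 69; column total (Bus) = 29; grand total N = 130.
Expected count = (row total × column total) / N = 69 × 29 / 130 = 15.39.

15.39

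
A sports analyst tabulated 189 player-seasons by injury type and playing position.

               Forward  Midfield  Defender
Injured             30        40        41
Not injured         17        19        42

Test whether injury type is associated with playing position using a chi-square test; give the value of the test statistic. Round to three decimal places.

5.488

Row totals: 111, 78. Column totals: 47, 59, 83. Grand total N = 189.
Expected counts (row total × column total / N):
  Injured, Forward: 111×47/189 = 27.6032
  Injured, Midfield: 111×59/189 = 34.6508
  Injured, Defender: 111×83/189 = 48.7460
  Not injured, Forward: 78×47/189 = 19.3968
  Not injured, Midfield: 78×59/189 = 24.3492
  Not injured, Defender: 78×83/189 = 34.2540
Contributions (O − E)²/E:
  (30 − 27.6032)²/27.6032 = 0.2081
  (40 − 34.6508)²/34.6508 = 0.8258
  (41 − 48.7460)²/48.7460 = 1.2309
  (17 − 19.3968)²/19.3968 = 0.2962
  (19 − 24.3492)²/24.3492 = 1.1751
  (42 − 34.2540)²/34.2540 = 1.7516
χ² = 0.2081 + 0.8258 + 1.2309 + 0.2962 + 1.1751 + 1.7516 = 5.488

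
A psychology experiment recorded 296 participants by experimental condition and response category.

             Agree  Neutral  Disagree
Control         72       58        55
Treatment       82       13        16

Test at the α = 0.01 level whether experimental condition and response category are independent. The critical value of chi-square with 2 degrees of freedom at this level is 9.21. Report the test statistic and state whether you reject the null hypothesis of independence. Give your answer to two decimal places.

Row totals: 185, 111. Column totals: 154, 71, 71. Grand total N = 296.
Expected counts (row total × column total / N):
  Control, Agree: 185×154/296 = 96.250
  Control, Neutral: 185×71/296 = 44.375
  Control, Disagree: 185×71/296 = 44.375
  Treatment, Agree: 111×154/296 = 57.750
  Treatment, Neutral: 111×71/296 = 26.625
  Treatment, Disagree: 111×71/296 = 26.625
Contributions (O − E)²/E:
  (72 − 96.250)²/96.250 = 6.1097
  (58 − 44.375)²/44.375 = 4.1835
  (55 − 44.375)²/44.375 = 2.5440
  (82 − 57.750)²/57.750 = 10.1829
  (13 − 26.625)²/26.625 = 6.9724
  (16 − 26.625)²/26.625 = 4.2400
χ² = 6.1097 + 4.1835 + 2.5440 + 10.1829 + 6.9724 + 4.2400 = 34.23
df = (2−1)(3−1) = 2. Since 34.23 > 9.21, reject the null hypothesis of independence at α = 0.01.

34.23; reject H₀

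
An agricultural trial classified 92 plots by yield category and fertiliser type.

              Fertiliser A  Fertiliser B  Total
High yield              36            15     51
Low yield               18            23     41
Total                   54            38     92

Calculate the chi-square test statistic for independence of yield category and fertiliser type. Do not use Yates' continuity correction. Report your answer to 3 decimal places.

Grand total N = 92.
Expected counts (row total × column total / N):
  High yield, Fertiliser A: 51×54/92 = 29.9348
  High yield, Fertiliser B: 51×38/92 = 21.0652
  Low yield, Fertiliser A: 41×54/92 = 24.0652
  Low yield, Fertiliser B: 41×38/92 = 16.9348
Contributions (O − E)²/E:
  (36 − 29.9348)²/29.9348 = 1.2289
  (15 − 21.0652)²/21.0652 = 1.7463
  (18 − 24.0652)²/24.0652 = 1.5286
  (23 − 16.9348)²/16.9348 = 2.1723
χ² = 1.2289 + 1.7463 + 1.5286 + 2.1723 = 6.676

6.676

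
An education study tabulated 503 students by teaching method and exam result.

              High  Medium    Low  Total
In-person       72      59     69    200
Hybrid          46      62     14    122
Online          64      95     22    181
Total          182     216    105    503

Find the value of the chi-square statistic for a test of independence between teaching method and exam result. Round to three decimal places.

Grand total N = 503.
Expected counts (row total × column total / N):
  In-person, High: 200×182/503 = 72.3658
  In-person, Medium: 200×216/503 = 85.8847
  In-person, Low: 200×105/503 = 41.7495
  Hybrid, High: 122×182/503 = 44.1431
  Hybrid, Medium: 122×216/503 = 52.3897
  Hybrid, Low: 122×105/503 = 25.4672
  Online, High: 181×182/503 = 65.4911
  Online, Medium: 181×216/503 = 77.7256
  Online, Low: 181×105/503 = 37.7833
Contributions (O − E)²/E:
  (72 − 72.3658)²/72.3658 = 0.0018
  (59 − 85.8847)²/85.8847 = 8.4158
  (69 − 41.7495)²/41.7495 = 17.7868
  (46 − 44.1431)²/44.1431 = 0.0781
  (62 − 52.3897)²/52.3897 = 1.7629
  (14 − 25.4672)²/25.4672 = 5.1634
  (64 − 65.4911)²/65.4911 = 0.0339
  (95 − 77.7256)²/77.7256 = 3.8392
  (22 − 37.7833)²/37.7833 = 6.5932
χ² = 0.0018 + 8.4158 + 17.7868 + 0.0781 + 1.7629 + 5.1634 + 0.0339 + 3.8392 + 6.5932 = 43.675

43.675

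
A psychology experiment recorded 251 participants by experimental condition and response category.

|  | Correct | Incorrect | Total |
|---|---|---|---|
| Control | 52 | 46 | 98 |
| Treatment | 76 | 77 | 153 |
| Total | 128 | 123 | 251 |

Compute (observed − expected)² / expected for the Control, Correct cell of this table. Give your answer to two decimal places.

Row total (Control) = 98; column total (Correct) = 128; N = 251.
Expected count E = 98 × 128 / 251 = 49.976.
Contribution = (O − E)²/E = (52 − 49.976)² / 49.976 = 0.08.

0.08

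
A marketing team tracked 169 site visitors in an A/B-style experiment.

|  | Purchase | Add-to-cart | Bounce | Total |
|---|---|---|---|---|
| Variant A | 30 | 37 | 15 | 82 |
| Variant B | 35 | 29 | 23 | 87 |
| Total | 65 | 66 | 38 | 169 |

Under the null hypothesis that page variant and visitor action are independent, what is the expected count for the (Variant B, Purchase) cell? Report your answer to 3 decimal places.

Row total (Variant B) = 87; column total (Purchase) = 65; grand total N = 169.
Expected count = (row total × column total) / N = 87 × 65 / 169 = 33.462.

33.462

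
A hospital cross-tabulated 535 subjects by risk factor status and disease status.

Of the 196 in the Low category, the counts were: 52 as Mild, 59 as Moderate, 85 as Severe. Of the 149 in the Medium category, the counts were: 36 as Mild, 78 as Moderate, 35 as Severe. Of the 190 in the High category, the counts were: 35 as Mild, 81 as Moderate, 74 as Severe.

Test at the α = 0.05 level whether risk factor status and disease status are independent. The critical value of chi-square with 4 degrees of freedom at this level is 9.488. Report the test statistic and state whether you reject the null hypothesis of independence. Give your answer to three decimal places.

23.231; reject H₀

Row totals: 196, 149, 190. Column totals: 123, 218, 194. Grand total N = 535.
Expected counts (row total × column total / N):
  Low, Mild: 196×123/535 = 45.0617
  Low, Moderate: 196×218/535 = 79.8654
  Low, Severe: 196×194/535 = 71.0729
  Medium, Mild: 149×123/535 = 34.2561
  Medium, Moderate: 149×218/535 = 60.7140
  Medium, Severe: 149×194/535 = 54.0299
  High, Mild: 190×123/535 = 43.6822
  High, Moderate: 190×218/535 = 77.4206
  High, Severe: 190×194/535 = 68.8972
Contributions (O − E)²/E:
  (52 − 45.0617)²/45.0617 = 1.0683
  (59 − 79.8654)²/79.8654 = 5.4512
  (85 − 71.0729)²/71.0729 = 2.7291
  (36 − 34.2561)²/34.2561 = 0.0888
  (78 − 60.7140)²/60.7140 = 4.9215
  (35 − 54.0299)²/54.0299 = 6.7025
  (35 − 43.6822)²/43.6822 = 1.7257
  (81 − 77.4206)²/77.4206 = 0.1655
  (74 − 68.8972)²/68.8972 = 0.3779
χ² = 1.0683 + 5.4512 + 2.7291 + 0.0888 + 4.9215 + 6.7025 + 1.7257 + 0.1655 + 0.3779 = 23.231
df = (3−1)(3−1) = 4. Since 23.231 > 9.488, reject the null hypothesis of independence at α = 0.05.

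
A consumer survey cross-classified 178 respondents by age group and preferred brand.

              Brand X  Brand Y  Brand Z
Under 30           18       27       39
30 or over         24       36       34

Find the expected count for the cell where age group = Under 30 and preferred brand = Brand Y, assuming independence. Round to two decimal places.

Row total (Under 30) = 84; column total (Brand Y) = 63; grand total N = 178.
Expected count = (row total × column total) / N = 84 × 63 / 178 = 29.73.

29.73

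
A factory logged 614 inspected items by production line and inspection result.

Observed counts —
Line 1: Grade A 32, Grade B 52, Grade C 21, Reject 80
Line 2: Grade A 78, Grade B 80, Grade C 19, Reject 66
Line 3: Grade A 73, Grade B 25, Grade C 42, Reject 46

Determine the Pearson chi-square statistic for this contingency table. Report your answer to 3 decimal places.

Row totals: 185, 243, 186. Column totals: 183, 157, 82, 192. Grand total N = 614.
Expected counts (row total × column total / N):
  Line 1, Grade A: 185×183/614 = 55.13844
  Line 1, Grade B: 185×157/614 = 47.30456
  Line 1, Grade C: 185×82/614 = 24.70684
  Line 1, Reject: 185×192/614 = 57.85016
  Line 2, Grade A: 243×183/614 = 72.42508
  Line 2, Grade B: 243×157/614 = 62.13518
  Line 2, Grade C: 243×82/614 = 32.45277
  Line 2, Reject: 243×192/614 = 75.98697
  Line 3, Grade A: 186×183/614 = 55.43648
  Line 3, Grade B: 186×157/614 = 47.56026
  Line 3, Grade C: 186×82/614 = 24.84039
  Line 3, Reject: 186×192/614 = 58.16287
Contributions (O − E)²/E:
  (32 − 55.13844)²/55.13844 = 9.7099
  (52 − 47.30456)²/47.30456 = 0.4661
  (21 − 24.70684)²/24.70684 = 0.5561
  (80 − 57.85016)²/57.85016 = 8.4808
  (78 − 72.42508)²/72.42508 = 0.4291
  (80 − 62.13518)²/62.13518 = 5.1364
  (19 − 32.45277)²/32.45277 = 5.5766
  (66 − 75.98697)²/75.98697 = 1.3126
  (73 − 55.43648)²/55.43648 = 5.5645
  (25 − 47.56026)²/47.56026 = 10.7015
  (42 − 24.84039)²/24.84039 = 11.8538
  (46 − 58.16287)²/58.16287 = 2.5435
χ² = 9.7099 + 0.4661 + 0.5561 + 8.4808 + 0.4291 + 5.1364 + 5.5766 + 1.3126 + 5.5645 + 10.7015 + 11.8538 + 2.5435 = 62.331

62.331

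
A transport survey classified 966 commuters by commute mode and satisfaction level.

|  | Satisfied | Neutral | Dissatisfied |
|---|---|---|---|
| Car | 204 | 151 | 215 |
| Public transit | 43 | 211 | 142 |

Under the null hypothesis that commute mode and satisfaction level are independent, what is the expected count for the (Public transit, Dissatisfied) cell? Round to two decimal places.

146.35

Row total (Public transit) = 396; column total (Dissatisfied) = 357; grand total N = 966.
Expected count = (row total × column total) / N = 396 × 357 / 966 = 146.35.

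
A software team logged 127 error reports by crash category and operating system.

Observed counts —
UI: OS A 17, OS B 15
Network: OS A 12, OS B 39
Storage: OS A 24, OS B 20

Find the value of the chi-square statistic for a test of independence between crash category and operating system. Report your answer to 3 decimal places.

Row totals: 32, 51, 44. Column totals: 53, 74. Grand total N = 127.
Expected counts (row total × column total / N):
  UI, OS A: 32×53/127 = 13.3543
  UI, OS B: 32×74/127 = 18.6457
  Network, OS A: 51×53/127 = 21.2835
  Network, OS B: 51×74/127 = 29.7165
  Storage, OS A: 44×53/127 = 18.3622
  Storage, OS B: 44×74/127 = 25.6378
Contributions (O − E)²/E:
  (17 − 13.3543)²/13.3543 = 0.9953
  (15 − 18.6457)²/18.6457 = 0.7128
  (12 − 21.2835)²/21.2835 = 4.0493
  (39 − 29.7165)²/29.7165 = 2.9002
  (24 − 18.3622)²/18.3622 = 1.7310
  (20 − 25.6378)²/25.6378 = 1.2398
χ² = 0.9953 + 0.7128 + 4.0493 + 2.9002 + 1.7310 + 1.2398 = 11.628

11.628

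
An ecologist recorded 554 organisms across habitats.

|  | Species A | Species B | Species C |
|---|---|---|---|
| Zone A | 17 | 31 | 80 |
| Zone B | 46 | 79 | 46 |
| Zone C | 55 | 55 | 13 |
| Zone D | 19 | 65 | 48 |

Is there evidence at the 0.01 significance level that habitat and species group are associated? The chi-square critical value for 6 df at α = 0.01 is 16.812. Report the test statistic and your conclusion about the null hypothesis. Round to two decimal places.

Row totals: 128, 171, 123, 132. Column totals: 137, 230, 187. Grand total N = 554.
Expected counts (row total × column total / N):
  Zone A, Species A: 128×137/554 = 31.653
  Zone A, Species B: 128×230/554 = 53.141
  Zone A, Species C: 128×187/554 = 43.206
  Zone B, Species A: 171×137/554 = 42.287
  Zone B, Species B: 171×230/554 = 70.993
  Zone B, Species C: 171×187/554 = 57.720
  Zone C, Species A: 123×137/554 = 30.417
  Zone C, Species B: 123×230/554 = 51.065
  Zone C, Species C: 123×187/554 = 41.518
  Zone D, Species A: 132×137/554 = 32.643
  Zone D, Species B: 132×230/554 = 54.801
  Zone D, Species C: 132×187/554 = 44.556
Contributions (O − E)²/E:
  (17 − 31.653)²/31.653 = 6.7833
  (31 − 53.141)²/53.141 = 9.2250
  (80 − 43.206)²/43.206 = 31.3336
  (46 − 42.287)²/42.287 = 0.3260
  (79 − 70.993)²/70.993 = 0.9031
  (46 − 57.720)²/57.720 = 2.3797
  (55 − 30.417)²/30.417 = 19.8680
  (55 − 51.065)²/51.065 = 0.3032
  (13 − 41.518)²/41.518 = 19.5885
  (19 − 32.643)²/32.643 = 5.7020
  (65 − 54.801)²/54.801 = 1.8981
  (48 − 44.556)²/44.556 = 0.2662
χ² = 6.7833 + 9.2250 + 31.3336 + 0.3260 + 0.9031 + 2.3797 + 19.8680 + 0.3032 + 19.5885 + 5.7020 + 1.8981 + 0.2662 = 98.58
df = (4−1)(3−1) = 6. Since 98.58 > 16.812, reject the null hypothesis of independence at α = 0.01.

98.58; reject H₀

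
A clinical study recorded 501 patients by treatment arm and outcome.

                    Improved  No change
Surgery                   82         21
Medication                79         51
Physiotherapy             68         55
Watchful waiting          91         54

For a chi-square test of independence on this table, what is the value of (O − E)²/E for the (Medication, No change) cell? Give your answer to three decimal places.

0.346

Row total (Medication) = 130; column total (No change) = 181; N = 501.
Expected count E = 130 × 181 / 501 = 46.9661.
Contribution = (O − E)²/E = (51 − 46.9661)² / 46.9661 = 0.346.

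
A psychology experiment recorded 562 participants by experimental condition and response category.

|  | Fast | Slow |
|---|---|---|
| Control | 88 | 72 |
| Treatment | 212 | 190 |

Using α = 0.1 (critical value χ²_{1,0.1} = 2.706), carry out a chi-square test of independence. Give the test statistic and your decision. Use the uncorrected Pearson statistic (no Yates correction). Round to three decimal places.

Row totals: 160, 402. Column totals: 300, 262. Grand total N = 562.
Expected counts (row total × column total / N):
  Control, Fast: 160×300/562 = 85.4093
  Control, Slow: 160×262/562 = 74.5907
  Treatment, Fast: 402×300/562 = 214.5907
  Treatment, Slow: 402×262/562 = 187.4093
Contributions (O − E)²/E:
  (88 − 85.4093)²/85.4093 = 0.0786
  (72 − 74.5907)²/74.5907 = 0.0900
  (212 − 214.5907)²/214.5907 = 0.0313
  (190 − 187.4093)²/187.4093 = 0.0358
χ² = 0.0786 + 0.0900 + 0.0313 + 0.0358 = 0.236
df = (2−1)(2−1) = 1. Since 0.236 < 2.706, fail to reject the null hypothesis of independence at α = 0.1.

0.236; fail to reject H₀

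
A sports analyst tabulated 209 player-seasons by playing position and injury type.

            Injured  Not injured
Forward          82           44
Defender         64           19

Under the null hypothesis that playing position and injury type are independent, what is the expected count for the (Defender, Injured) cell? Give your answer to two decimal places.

57.98

Row total (Defender) = 83; column total (Injured) = 146; grand total N = 209.
Expected count = (row total × column total) / N = 83 × 146 / 209 = 57.98.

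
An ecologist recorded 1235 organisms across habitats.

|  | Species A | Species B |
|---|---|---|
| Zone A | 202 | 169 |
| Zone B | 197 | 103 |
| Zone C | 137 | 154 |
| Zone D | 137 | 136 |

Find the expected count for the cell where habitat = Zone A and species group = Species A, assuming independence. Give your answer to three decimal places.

202.172

Row total (Zone A) = 371; column total (Species A) = 673; grand total N = 1235.
Expected count = (row total × column total) / N = 371 × 673 / 1235 = 202.172.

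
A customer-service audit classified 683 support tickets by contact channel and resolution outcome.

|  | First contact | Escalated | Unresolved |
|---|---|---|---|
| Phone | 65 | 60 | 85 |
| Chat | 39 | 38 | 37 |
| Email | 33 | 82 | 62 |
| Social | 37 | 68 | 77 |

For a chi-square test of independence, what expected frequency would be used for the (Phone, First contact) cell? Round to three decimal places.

Row total (Phone) = 210; column total (First contact) = 174; grand total N = 683.
Expected count = (row total × column total) / N = 210 × 174 / 683 = 53.499.

53.499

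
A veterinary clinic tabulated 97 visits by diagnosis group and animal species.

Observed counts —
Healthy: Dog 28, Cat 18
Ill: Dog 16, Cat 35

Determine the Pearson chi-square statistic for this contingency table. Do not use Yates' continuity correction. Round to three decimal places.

Row totals: 46, 51. Column totals: 44, 53. Grand total N = 97.
Expected counts (row total × column total / N):
  Healthy, Dog: 46×44/97 = 20.8660
  Healthy, Cat: 46×53/97 = 25.1340
  Ill, Dog: 51×44/97 = 23.1340
  Ill, Cat: 51×53/97 = 27.8660
Contributions (O − E)²/E:
  (28 − 20.8660)²/20.8660 = 2.4391
  (18 − 25.1340)²/25.1340 = 2.0249
  (16 − 23.1340)²/23.1340 = 2.2000
  (35 − 27.8660)²/27.8660 = 1.8264
χ² = 2.4391 + 2.0249 + 2.2000 + 1.8264 = 8.490

8.490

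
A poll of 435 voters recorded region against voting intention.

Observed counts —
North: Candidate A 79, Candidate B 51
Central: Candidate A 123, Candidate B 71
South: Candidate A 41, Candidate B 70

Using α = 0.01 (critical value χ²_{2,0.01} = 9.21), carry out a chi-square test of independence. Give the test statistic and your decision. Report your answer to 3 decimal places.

21.867; reject H₀

Row totals: 130, 194, 111. Column totals: 243, 192. Grand total N = 435.
Expected counts (row total × column total / N):
  North, Candidate A: 130×243/435 = 72.6207
  North, Candidate B: 130×192/435 = 57.3793
  Central, Candidate A: 194×243/435 = 108.3724
  Central, Candidate B: 194×192/435 = 85.6276
  South, Candidate A: 111×243/435 = 62.0069
  South, Candidate B: 111×192/435 = 48.9931
Contributions (O − E)²/E:
  (79 − 72.6207)²/72.6207 = 0.5604
  (51 − 57.3793)²/57.3793 = 0.7092
  (123 − 108.3724)²/108.3724 = 1.9744
  (71 − 85.6276)²/85.6276 = 2.4988
  (41 − 62.0069)²/62.0069 = 7.1168
  (70 − 48.9931)²/48.9931 = 9.0072
χ² = 0.5604 + 0.7092 + 1.9744 + 2.4988 + 7.1168 + 9.0072 = 21.867
df = (3−1)(2−1) = 2. Since 21.867 > 9.21, reject the null hypothesis of independence at α = 0.01.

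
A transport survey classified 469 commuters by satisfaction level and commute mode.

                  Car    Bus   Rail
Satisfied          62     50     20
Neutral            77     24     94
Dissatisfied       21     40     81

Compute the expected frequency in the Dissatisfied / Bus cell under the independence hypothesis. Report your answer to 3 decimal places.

34.516

Row total (Dissatisfied) = 142; column total (Bus) = 114; grand total N = 469.
Expected count = (row total × column total) / N = 142 × 114 / 469 = 34.516.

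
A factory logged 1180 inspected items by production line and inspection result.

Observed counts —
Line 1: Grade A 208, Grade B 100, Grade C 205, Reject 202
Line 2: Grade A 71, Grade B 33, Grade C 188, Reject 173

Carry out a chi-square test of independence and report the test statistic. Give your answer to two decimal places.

Row totals: 715, 465. Column totals: 279, 133, 393, 375. Grand total N = 1180.
Expected counts (row total × column total / N):
  Line 1, Grade A: 715×279/1180 = 169.055
  Line 1, Grade B: 715×133/1180 = 80.589
  Line 1, Grade C: 715×393/1180 = 238.131
  Line 1, Reject: 715×375/1180 = 227.225
  Line 2, Grade A: 465×279/1180 = 109.945
  Line 2, Grade B: 465×133/1180 = 52.411
  Line 2, Grade C: 465×393/1180 = 154.869
  Line 2, Reject: 465×375/1180 = 147.775
Contributions (O − E)²/E:
  (208 − 169.055)²/169.055 = 8.9717
  (100 − 80.589)²/80.589 = 4.6754
  (205 − 238.131)²/238.131 = 4.6095
  (202 − 227.225)²/227.225 = 2.8003
  (71 − 109.945)²/109.945 = 13.7952
  (33 − 52.411)²/52.411 = 7.1891
  (188 − 154.869)²/154.869 = 7.0877
  (173 − 147.775)²/147.775 = 4.3059
χ² = 8.9717 + 4.6754 + 4.6095 + 2.8003 + 13.7952 + 7.1891 + 7.0877 + 4.3059 = 53.43

53.43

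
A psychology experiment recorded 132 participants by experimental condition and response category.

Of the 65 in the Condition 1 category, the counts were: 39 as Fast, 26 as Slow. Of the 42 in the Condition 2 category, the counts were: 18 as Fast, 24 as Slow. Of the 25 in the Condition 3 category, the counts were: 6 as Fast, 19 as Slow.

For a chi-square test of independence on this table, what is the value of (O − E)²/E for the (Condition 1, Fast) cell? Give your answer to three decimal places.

Row total (Condition 1) = 65; column total (Fast) = 63; N = 132.
Expected count E = 65 × 63 / 132 = 31.0227.
Contribution = (O − E)²/E = (39 − 31.0227)² / 31.0227 = 2.051.

2.051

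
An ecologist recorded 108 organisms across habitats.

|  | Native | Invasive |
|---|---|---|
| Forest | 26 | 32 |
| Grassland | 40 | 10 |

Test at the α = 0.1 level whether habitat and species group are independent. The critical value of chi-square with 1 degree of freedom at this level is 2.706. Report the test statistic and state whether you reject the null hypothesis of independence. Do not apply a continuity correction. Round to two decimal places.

13.98; reject H₀

Row totals: 58, 50. Column totals: 66, 42. Grand total N = 108.
Expected counts (row total × column total / N):
  Forest, Native: 58×66/108 = 35.444
  Forest, Invasive: 58×42/108 = 22.556
  Grassland, Native: 50×66/108 = 30.556
  Grassland, Invasive: 50×42/108 = 19.444
Contributions (O − E)²/E:
  (26 − 35.444)²/35.444 = 2.5163
  (32 − 22.556)²/22.556 = 3.9541
  (40 − 30.556)²/30.556 = 2.9189
  (10 − 19.444)²/19.444 = 4.5870
χ² = 2.5163 + 3.9541 + 2.9189 + 4.5870 = 13.98
df = (2−1)(2−1) = 1. Since 13.98 > 2.706, reject the null hypothesis of independence at α = 0.1.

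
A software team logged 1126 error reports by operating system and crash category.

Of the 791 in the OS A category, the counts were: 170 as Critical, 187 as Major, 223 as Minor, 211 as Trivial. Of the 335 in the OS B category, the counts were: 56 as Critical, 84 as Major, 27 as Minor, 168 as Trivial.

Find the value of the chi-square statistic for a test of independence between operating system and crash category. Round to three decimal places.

84.363

Row totals: 791, 335. Column totals: 226, 271, 250, 379. Grand total N = 1126.
Expected counts (row total × column total / N):
  OS A, Critical: 791×226/1126 = 158.7620
  OS A, Major: 791×271/1126 = 190.3739
  OS A, Minor: 791×250/1126 = 175.6217
  OS A, Trivial: 791×379/1126 = 266.2425
  OS B, Critical: 335×226/1126 = 67.2380
  OS B, Major: 335×271/1126 = 80.6261
  OS B, Minor: 335×250/1126 = 74.3783
  OS B, Trivial: 335×379/1126 = 112.7575
Contributions (O − E)²/E:
  (170 − 158.7620)²/158.7620 = 0.7955
  (187 − 190.3739)²/190.3739 = 0.0598
  (223 − 175.6217)²/175.6217 = 12.7815
  (211 − 266.2425)²/266.2425 = 11.4622
  (56 − 67.2380)²/67.2380 = 1.8783
  (84 − 80.6261)²/80.6261 = 0.1412
  (27 − 74.3783)²/74.3783 = 30.1795
  (168 − 112.7575)²/112.7575 = 27.0646
χ² = 0.7955 + 0.0598 + 12.7815 + 11.4622 + 1.8783 + 0.1412 + 30.1795 + 27.0646 = 84.363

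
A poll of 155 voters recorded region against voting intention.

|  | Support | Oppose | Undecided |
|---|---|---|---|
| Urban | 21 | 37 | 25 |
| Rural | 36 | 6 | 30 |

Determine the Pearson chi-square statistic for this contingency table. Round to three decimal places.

26.102

Row totals: 83, 72. Column totals: 57, 43, 55. Grand total N = 155.
Expected counts (row total × column total / N):
  Urban, Support: 83×57/155 = 30.5226
  Urban, Oppose: 83×43/155 = 23.0258
  Urban, Undecided: 83×55/155 = 29.4516
  Rural, Support: 72×57/155 = 26.4774
  Rural, Oppose: 72×43/155 = 19.9742
  Rural, Undecided: 72×55/155 = 25.5484
Contributions (O − E)²/E:
  (21 − 30.5226)²/30.5226 = 2.9709
  (37 − 23.0258)²/23.0258 = 8.4808
  (25 − 29.4516)²/29.4516 = 0.6729
  (36 − 26.4774)²/26.4774 = 3.4248
  (6 − 19.9742)²/19.9742 = 9.7765
  (30 − 25.5484)²/25.5484 = 0.7757
χ² = 2.9709 + 8.4808 + 0.6729 + 3.4248 + 9.7765 + 0.7757 = 26.102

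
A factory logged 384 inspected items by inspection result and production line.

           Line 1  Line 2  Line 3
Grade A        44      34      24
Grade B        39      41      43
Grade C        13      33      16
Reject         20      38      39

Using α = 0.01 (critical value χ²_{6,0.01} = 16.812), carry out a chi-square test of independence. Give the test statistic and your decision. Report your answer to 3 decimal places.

20.986; reject H₀

Row totals: 102, 123, 62, 97. Column totals: 116, 146, 122. Grand total N = 384.
Expected counts (row total × column total / N):
  Grade A, Line 1: 102×116/384 = 30.8125
  Grade A, Line 2: 102×146/384 = 38.7812
  Grade A, Line 3: 102×122/384 = 32.4062
  Grade B, Line 1: 123×116/384 = 37.1562
  Grade B, Line 2: 123×146/384 = 46.7656
  Grade B, Line 3: 123×122/384 = 39.0781
  Grade C, Line 1: 62×116/384 = 18.7292
  Grade C, Line 2: 62×146/384 = 23.5729
  Grade C, Line 3: 62×122/384 = 19.6979
  Reject, Line 1: 97×116/384 = 29.3021
  Reject, Line 2: 97×146/384 = 36.8802
  Reject, Line 3: 97×122/384 = 30.8177
Contributions (O − E)²/E:
  (44 − 30.8125)²/30.8125 = 5.6441
  (34 − 38.7812)²/38.7812 = 0.5895
  (24 − 32.4062)²/32.4062 = 2.1806
  (39 − 37.1562)²/37.1562 = 0.0915
  (41 − 46.7656)²/46.7656 = 0.7108
  (43 − 39.0781)²/39.0781 = 0.3936
  (13 − 18.7292)²/18.7292 = 1.7525
  (33 − 23.5729)²/23.5729 = 3.7700
  (16 − 19.6979)²/19.6979 = 0.6942
  (20 − 29.3021)²/29.3021 = 2.9530
  (38 − 36.8802)²/36.8802 = 0.0340
  (39 − 30.8177)²/30.8177 = 2.1725
χ² = 5.6441 + 0.5895 + 2.1806 + 0.0915 + 0.7108 + 0.3936 + 1.7525 + 3.7700 + 0.6942 + 2.9530 + 0.0340 + 2.1725 = 20.986
df = (4−1)(3−1) = 6. Since 20.986 > 16.812, reject the null hypothesis of independence at α = 0.01.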